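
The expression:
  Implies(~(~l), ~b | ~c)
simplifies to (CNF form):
~b | ~c | ~l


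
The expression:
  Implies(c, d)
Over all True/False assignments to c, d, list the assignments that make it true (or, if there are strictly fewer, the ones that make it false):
is false only for:
  c=True, d=False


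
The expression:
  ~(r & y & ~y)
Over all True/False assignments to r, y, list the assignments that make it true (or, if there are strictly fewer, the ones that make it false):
is always true.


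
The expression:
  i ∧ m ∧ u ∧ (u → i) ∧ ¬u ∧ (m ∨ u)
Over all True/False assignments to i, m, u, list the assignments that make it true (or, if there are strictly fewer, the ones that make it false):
is never true.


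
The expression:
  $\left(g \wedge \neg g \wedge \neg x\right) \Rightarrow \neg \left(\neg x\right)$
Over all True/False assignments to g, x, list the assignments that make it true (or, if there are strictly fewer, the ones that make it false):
is always true.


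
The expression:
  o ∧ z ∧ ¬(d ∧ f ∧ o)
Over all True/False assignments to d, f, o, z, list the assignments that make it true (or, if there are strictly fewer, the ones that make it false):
is true only for:
  d=False, f=False, o=True, z=True;
  d=False, f=True, o=True, z=True;
  d=True, f=False, o=True, z=True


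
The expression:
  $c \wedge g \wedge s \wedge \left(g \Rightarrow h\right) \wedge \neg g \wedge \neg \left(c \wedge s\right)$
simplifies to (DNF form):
$\text{False}$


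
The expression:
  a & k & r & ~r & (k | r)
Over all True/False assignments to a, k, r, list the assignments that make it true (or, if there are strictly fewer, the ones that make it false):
is never true.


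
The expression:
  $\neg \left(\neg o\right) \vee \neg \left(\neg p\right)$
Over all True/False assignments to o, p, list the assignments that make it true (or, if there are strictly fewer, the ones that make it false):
is false only for:
  o=False, p=False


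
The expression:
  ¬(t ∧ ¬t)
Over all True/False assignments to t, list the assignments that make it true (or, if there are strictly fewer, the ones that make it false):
is always true.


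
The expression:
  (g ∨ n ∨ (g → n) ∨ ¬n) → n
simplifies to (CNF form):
n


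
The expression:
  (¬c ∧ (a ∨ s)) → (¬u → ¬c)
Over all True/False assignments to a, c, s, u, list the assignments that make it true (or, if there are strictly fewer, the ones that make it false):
is always true.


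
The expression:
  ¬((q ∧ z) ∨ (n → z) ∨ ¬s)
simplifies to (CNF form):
n ∧ s ∧ ¬z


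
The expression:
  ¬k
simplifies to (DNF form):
¬k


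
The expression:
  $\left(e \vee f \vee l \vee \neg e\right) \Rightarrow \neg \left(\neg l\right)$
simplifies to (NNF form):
$l$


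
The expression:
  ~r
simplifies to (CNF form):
~r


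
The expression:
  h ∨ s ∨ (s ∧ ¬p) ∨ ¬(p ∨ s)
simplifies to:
h ∨ s ∨ ¬p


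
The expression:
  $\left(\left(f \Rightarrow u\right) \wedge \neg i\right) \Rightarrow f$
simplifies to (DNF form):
$f \vee i$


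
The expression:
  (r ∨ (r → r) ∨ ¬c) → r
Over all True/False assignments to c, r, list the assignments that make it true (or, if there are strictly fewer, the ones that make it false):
is true only for:
  c=False, r=True;
  c=True, r=True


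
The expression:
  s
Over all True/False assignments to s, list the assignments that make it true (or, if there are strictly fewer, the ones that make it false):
is true only for:
  s=True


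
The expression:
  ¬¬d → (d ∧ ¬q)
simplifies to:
¬d ∨ ¬q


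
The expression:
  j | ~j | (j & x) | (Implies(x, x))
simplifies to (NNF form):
True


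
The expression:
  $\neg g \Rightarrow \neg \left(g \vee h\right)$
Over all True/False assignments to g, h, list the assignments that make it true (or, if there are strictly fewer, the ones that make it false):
is false only for:
  g=False, h=True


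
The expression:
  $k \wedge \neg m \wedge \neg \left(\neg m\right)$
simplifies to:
$\text{False}$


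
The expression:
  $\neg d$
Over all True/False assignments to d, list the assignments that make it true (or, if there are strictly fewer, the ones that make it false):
is true only for:
  d=False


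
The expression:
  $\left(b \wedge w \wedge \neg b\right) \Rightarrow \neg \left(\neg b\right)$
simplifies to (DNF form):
$\text{True}$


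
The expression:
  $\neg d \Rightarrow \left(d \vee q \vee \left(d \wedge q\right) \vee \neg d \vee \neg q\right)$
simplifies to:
$\text{True}$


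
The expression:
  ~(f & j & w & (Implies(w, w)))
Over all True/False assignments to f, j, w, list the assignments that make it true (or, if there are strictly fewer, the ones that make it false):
is false only for:
  f=True, j=True, w=True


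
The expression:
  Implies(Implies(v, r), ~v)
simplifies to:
~r | ~v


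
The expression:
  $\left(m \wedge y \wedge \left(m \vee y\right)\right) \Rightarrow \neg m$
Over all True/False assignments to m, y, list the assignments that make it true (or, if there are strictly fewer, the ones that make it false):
is false only for:
  m=True, y=True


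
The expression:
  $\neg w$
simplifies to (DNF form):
$\neg w$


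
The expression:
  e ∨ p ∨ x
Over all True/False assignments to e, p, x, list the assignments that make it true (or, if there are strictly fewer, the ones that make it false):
is false only for:
  e=False, p=False, x=False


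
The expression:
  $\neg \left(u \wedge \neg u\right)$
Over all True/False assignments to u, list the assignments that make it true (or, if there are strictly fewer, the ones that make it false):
is always true.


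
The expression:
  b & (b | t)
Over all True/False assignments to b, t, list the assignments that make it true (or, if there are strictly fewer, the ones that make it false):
is true only for:
  b=True, t=False;
  b=True, t=True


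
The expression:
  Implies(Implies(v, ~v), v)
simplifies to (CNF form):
v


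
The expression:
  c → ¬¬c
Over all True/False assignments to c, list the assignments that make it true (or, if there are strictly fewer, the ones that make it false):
is always true.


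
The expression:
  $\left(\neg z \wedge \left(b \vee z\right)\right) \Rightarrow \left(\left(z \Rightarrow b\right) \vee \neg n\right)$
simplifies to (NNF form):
$\text{True}$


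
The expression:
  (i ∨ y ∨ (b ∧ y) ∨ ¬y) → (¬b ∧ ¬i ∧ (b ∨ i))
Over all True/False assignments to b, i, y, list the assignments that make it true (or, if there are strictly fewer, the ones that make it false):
is never true.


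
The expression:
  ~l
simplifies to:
~l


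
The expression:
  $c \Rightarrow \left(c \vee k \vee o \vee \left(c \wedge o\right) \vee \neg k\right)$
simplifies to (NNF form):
$\text{True}$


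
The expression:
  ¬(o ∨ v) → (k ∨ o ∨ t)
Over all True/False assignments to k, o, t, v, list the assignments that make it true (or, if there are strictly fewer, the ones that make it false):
is false only for:
  k=False, o=False, t=False, v=False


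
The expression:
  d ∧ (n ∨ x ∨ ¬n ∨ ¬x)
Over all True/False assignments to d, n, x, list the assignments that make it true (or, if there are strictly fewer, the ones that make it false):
is true only for:
  d=True, n=False, x=False;
  d=True, n=False, x=True;
  d=True, n=True, x=False;
  d=True, n=True, x=True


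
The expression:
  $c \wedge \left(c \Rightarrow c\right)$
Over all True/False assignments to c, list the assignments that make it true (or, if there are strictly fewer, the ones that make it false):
is true only for:
  c=True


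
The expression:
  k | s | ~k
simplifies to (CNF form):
True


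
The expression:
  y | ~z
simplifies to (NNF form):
y | ~z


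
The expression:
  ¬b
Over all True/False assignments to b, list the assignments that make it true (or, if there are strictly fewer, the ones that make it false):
is true only for:
  b=False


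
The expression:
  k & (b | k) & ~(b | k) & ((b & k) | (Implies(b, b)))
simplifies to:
False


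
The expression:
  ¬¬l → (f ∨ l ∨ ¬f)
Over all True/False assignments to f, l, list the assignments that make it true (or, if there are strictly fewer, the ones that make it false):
is always true.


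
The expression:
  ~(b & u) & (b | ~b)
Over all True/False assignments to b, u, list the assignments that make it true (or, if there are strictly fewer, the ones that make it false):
is false only for:
  b=True, u=True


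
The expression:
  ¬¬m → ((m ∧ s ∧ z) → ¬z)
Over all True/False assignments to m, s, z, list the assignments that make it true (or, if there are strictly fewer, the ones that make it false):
is false only for:
  m=True, s=True, z=True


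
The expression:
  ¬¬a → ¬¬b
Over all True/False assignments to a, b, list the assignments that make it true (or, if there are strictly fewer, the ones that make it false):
is false only for:
  a=True, b=False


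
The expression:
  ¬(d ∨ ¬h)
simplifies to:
h ∧ ¬d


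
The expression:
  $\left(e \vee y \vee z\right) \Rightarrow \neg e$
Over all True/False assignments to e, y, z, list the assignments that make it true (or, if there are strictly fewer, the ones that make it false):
is true only for:
  e=False, y=False, z=False;
  e=False, y=False, z=True;
  e=False, y=True, z=False;
  e=False, y=True, z=True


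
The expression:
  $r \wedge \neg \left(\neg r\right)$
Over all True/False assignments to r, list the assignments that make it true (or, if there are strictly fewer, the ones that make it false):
is true only for:
  r=True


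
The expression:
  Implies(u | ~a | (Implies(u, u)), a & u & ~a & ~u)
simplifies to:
False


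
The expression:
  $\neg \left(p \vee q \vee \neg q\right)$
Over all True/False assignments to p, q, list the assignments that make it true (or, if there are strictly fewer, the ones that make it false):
is never true.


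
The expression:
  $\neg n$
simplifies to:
$\neg n$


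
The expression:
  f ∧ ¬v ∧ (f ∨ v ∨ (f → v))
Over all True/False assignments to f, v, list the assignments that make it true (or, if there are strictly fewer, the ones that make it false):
is true only for:
  f=True, v=False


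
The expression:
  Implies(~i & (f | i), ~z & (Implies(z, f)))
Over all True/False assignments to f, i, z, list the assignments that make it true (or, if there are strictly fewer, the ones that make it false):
is false only for:
  f=True, i=False, z=True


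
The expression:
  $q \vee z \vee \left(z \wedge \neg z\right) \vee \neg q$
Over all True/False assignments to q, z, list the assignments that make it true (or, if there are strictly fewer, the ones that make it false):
is always true.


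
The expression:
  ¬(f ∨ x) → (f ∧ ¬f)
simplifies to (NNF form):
f ∨ x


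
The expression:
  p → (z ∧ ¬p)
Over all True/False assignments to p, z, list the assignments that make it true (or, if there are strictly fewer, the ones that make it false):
is true only for:
  p=False, z=False;
  p=False, z=True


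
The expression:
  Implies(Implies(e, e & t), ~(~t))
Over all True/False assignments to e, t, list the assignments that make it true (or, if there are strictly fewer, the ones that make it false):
is false only for:
  e=False, t=False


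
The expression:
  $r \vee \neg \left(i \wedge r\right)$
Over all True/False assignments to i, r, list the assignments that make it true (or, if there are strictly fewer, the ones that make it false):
is always true.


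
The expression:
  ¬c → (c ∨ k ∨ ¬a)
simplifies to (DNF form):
c ∨ k ∨ ¬a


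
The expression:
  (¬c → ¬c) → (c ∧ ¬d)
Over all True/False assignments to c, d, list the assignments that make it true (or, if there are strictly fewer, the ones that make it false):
is true only for:
  c=True, d=False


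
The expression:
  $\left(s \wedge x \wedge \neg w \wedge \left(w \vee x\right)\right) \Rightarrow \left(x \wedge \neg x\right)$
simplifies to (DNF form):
$w \vee \neg s \vee \neg x$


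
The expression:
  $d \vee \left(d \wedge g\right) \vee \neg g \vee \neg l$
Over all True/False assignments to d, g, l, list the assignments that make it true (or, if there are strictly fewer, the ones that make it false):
is false only for:
  d=False, g=True, l=True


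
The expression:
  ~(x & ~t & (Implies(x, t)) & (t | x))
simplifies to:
True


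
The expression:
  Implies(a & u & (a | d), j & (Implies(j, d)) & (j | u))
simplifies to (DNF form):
~a | ~u | (d & j)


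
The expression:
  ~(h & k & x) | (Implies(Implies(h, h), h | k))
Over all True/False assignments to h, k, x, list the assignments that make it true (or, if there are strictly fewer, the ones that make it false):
is always true.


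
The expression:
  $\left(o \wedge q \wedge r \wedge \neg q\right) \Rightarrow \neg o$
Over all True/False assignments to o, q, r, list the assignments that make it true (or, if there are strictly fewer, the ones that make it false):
is always true.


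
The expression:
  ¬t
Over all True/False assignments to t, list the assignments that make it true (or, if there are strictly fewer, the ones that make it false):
is true only for:
  t=False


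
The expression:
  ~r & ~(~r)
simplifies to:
False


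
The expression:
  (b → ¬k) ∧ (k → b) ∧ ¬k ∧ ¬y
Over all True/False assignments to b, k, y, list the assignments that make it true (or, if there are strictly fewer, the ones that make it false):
is true only for:
  b=False, k=False, y=False;
  b=True, k=False, y=False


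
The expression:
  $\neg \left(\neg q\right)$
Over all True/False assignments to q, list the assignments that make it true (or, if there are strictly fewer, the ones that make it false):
is true only for:
  q=True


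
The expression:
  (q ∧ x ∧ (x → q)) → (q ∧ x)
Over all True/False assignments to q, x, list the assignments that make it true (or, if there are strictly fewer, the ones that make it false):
is always true.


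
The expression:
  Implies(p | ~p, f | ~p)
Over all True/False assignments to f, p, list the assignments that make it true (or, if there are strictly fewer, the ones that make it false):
is false only for:
  f=False, p=True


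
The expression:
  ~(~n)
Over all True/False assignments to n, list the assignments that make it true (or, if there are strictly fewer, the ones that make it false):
is true only for:
  n=True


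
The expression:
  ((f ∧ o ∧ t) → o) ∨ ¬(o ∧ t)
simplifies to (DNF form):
True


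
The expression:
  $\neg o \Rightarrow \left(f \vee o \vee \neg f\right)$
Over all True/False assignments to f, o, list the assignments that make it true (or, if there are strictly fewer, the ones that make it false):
is always true.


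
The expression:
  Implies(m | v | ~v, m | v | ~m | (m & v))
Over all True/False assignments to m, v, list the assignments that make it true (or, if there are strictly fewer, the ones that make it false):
is always true.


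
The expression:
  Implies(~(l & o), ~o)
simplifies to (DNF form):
l | ~o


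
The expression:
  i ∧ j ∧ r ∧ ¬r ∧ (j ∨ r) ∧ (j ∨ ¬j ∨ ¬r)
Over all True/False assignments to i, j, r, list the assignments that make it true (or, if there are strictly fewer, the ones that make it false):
is never true.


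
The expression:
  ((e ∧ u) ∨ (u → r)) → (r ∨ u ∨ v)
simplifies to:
r ∨ u ∨ v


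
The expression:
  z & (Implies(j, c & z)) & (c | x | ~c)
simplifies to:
z & (c | ~j)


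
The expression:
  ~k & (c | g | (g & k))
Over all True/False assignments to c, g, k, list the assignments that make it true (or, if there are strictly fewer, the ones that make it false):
is true only for:
  c=False, g=True, k=False;
  c=True, g=False, k=False;
  c=True, g=True, k=False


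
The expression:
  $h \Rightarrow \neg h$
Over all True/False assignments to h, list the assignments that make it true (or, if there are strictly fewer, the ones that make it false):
is true only for:
  h=False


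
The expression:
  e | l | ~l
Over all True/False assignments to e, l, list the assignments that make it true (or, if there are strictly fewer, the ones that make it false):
is always true.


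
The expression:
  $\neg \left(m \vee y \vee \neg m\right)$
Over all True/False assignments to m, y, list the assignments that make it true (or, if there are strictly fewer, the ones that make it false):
is never true.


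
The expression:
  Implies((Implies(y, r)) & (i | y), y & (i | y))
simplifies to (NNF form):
y | ~i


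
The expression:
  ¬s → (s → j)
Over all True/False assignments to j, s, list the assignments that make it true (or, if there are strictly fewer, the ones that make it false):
is always true.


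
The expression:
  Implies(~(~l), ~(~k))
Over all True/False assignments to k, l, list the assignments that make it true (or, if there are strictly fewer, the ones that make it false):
is false only for:
  k=False, l=True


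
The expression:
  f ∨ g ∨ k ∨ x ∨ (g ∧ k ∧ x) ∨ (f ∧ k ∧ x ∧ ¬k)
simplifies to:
f ∨ g ∨ k ∨ x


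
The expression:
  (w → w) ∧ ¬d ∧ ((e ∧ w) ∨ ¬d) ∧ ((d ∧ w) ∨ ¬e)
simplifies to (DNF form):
¬d ∧ ¬e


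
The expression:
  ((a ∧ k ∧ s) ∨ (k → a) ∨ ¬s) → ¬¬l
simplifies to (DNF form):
l ∨ (k ∧ s ∧ ¬a)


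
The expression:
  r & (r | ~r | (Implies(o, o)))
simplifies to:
r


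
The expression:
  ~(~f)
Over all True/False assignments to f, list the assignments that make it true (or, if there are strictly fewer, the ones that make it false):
is true only for:
  f=True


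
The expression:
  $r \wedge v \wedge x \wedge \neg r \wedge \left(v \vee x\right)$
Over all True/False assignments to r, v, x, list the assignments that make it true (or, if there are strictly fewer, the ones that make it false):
is never true.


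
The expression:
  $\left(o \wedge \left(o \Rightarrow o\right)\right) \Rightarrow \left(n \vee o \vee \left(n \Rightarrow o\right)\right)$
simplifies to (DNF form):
$\text{True}$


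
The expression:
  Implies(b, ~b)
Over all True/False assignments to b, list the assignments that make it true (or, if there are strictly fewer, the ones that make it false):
is true only for:
  b=False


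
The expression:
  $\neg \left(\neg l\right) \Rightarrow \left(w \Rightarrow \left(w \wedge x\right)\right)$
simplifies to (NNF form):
$x \vee \neg l \vee \neg w$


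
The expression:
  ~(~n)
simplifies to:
n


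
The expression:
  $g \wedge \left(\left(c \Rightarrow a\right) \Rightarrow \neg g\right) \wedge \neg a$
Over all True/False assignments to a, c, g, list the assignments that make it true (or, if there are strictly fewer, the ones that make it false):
is true only for:
  a=False, c=True, g=True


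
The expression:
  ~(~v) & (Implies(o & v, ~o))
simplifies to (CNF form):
v & ~o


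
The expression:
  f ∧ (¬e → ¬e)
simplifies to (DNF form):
f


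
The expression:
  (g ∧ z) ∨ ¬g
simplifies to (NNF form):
z ∨ ¬g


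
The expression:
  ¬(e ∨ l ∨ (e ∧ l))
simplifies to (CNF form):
¬e ∧ ¬l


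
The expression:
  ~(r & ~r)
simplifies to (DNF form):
True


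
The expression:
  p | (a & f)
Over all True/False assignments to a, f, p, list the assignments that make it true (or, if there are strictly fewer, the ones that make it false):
is false only for:
  a=False, f=False, p=False;
  a=False, f=True, p=False;
  a=True, f=False, p=False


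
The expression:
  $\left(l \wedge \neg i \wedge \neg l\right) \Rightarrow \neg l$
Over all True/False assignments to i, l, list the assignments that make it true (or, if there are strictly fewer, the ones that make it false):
is always true.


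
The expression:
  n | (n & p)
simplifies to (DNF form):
n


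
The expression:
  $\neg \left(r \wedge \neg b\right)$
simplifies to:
$b \vee \neg r$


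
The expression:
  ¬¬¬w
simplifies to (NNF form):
¬w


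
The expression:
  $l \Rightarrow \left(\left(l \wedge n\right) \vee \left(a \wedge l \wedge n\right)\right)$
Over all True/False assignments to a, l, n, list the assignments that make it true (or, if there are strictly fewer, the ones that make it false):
is false only for:
  a=False, l=True, n=False;
  a=True, l=True, n=False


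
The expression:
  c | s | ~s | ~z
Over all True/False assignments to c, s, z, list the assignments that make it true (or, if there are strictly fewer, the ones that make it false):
is always true.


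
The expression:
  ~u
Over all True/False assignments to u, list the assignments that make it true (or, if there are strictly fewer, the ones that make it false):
is true only for:
  u=False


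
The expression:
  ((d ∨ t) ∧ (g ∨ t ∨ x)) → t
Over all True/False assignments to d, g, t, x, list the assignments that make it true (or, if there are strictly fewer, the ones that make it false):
is false only for:
  d=True, g=False, t=False, x=True;
  d=True, g=True, t=False, x=False;
  d=True, g=True, t=False, x=True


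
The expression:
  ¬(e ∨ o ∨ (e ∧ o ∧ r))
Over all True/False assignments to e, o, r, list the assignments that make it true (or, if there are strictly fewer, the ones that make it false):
is true only for:
  e=False, o=False, r=False;
  e=False, o=False, r=True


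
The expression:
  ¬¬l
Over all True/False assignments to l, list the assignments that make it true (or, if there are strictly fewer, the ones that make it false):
is true only for:
  l=True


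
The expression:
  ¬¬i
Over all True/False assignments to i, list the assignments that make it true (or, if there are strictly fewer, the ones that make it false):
is true only for:
  i=True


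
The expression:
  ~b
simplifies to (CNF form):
~b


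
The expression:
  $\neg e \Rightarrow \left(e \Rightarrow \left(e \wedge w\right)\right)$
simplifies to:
$\text{True}$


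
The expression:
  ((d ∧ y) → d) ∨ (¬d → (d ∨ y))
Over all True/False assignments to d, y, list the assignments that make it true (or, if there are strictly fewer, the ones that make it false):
is always true.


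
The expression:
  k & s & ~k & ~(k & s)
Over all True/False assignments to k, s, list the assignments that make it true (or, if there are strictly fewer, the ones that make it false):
is never true.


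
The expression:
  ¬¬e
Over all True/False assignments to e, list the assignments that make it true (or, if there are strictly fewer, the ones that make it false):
is true only for:
  e=True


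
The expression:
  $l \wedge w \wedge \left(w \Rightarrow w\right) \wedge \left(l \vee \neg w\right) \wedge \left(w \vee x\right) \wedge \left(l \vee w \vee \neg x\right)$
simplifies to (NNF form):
$l \wedge w$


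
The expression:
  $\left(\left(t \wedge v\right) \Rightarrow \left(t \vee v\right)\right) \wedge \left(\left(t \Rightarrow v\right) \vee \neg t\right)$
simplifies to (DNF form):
$v \vee \neg t$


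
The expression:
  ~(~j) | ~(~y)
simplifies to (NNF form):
j | y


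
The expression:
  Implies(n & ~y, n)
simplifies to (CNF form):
True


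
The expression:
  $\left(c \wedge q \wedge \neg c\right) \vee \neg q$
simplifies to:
$\neg q$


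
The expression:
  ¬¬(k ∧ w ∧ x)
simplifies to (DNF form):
k ∧ w ∧ x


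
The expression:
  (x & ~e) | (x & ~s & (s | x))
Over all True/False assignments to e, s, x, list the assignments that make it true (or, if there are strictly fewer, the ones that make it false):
is true only for:
  e=False, s=False, x=True;
  e=False, s=True, x=True;
  e=True, s=False, x=True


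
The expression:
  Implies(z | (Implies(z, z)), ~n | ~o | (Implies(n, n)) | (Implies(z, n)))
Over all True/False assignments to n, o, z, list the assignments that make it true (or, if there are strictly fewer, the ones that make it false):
is always true.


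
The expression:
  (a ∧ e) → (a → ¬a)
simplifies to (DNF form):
¬a ∨ ¬e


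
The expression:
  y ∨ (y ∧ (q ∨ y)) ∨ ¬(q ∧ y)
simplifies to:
True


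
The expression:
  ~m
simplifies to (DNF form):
~m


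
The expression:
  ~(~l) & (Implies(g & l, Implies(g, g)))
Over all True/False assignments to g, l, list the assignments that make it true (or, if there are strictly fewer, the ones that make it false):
is true only for:
  g=False, l=True;
  g=True, l=True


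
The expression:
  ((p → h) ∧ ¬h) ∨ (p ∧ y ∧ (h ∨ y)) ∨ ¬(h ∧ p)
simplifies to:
y ∨ ¬h ∨ ¬p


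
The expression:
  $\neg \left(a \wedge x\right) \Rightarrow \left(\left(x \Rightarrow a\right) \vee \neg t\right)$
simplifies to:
$a \vee \neg t \vee \neg x$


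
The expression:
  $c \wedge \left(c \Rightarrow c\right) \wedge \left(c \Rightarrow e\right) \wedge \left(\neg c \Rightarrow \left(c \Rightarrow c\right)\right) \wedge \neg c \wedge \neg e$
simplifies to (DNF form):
$\text{False}$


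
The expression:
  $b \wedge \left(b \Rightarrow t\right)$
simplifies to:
$b \wedge t$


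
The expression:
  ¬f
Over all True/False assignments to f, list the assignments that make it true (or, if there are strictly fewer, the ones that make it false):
is true only for:
  f=False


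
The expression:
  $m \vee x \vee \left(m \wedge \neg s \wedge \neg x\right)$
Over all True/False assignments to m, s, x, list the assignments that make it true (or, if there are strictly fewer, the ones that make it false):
is false only for:
  m=False, s=False, x=False;
  m=False, s=True, x=False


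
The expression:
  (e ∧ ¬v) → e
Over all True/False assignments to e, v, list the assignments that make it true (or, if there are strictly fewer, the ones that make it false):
is always true.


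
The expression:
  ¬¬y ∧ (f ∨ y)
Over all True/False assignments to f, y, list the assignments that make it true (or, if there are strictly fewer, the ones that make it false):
is true only for:
  f=False, y=True;
  f=True, y=True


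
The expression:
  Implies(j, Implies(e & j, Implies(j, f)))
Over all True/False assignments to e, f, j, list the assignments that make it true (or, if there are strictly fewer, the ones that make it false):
is false only for:
  e=True, f=False, j=True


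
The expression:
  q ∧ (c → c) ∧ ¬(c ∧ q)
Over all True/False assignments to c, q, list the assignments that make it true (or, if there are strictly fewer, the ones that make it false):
is true only for:
  c=False, q=True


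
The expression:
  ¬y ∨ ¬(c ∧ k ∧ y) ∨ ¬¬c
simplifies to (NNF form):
True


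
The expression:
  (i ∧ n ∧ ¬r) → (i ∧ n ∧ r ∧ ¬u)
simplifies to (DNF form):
r ∨ ¬i ∨ ¬n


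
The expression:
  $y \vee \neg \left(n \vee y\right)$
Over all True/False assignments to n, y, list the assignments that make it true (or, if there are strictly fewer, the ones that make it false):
is false only for:
  n=True, y=False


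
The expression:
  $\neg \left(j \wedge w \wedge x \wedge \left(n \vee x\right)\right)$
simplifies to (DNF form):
$\neg j \vee \neg w \vee \neg x$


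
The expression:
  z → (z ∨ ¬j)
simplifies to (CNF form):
True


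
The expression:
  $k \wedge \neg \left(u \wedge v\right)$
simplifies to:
$k \wedge \left(\neg u \vee \neg v\right)$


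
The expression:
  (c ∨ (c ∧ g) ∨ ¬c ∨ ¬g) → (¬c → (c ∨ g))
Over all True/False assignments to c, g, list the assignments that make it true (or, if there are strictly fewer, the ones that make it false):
is false only for:
  c=False, g=False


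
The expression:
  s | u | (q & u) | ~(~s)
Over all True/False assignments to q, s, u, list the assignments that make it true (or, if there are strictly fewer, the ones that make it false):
is false only for:
  q=False, s=False, u=False;
  q=True, s=False, u=False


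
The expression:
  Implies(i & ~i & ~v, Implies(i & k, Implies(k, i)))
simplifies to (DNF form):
True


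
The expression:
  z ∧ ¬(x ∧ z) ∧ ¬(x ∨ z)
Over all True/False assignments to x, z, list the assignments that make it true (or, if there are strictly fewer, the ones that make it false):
is never true.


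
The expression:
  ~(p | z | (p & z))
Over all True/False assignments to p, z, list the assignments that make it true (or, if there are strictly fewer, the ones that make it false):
is true only for:
  p=False, z=False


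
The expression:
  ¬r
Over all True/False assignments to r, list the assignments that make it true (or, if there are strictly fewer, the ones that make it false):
is true only for:
  r=False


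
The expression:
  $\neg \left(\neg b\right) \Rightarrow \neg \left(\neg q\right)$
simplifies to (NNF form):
$q \vee \neg b$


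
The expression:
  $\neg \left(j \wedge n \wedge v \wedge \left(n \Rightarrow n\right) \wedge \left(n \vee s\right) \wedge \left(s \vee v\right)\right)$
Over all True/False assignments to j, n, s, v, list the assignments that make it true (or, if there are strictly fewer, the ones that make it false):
is false only for:
  j=True, n=True, s=False, v=True;
  j=True, n=True, s=True, v=True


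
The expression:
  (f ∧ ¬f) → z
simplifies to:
True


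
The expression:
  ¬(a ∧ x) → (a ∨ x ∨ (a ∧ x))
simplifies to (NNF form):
a ∨ x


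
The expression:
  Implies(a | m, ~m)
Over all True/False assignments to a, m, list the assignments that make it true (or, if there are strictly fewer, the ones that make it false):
is true only for:
  a=False, m=False;
  a=True, m=False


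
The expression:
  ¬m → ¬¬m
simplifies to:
m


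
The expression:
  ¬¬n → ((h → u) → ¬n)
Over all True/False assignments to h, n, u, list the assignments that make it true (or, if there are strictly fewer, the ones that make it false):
is false only for:
  h=False, n=True, u=False;
  h=False, n=True, u=True;
  h=True, n=True, u=True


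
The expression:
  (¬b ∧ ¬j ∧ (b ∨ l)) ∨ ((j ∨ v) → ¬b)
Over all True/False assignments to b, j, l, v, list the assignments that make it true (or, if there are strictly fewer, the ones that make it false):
is false only for:
  b=True, j=False, l=False, v=True;
  b=True, j=False, l=True, v=True;
  b=True, j=True, l=False, v=False;
  b=True, j=True, l=False, v=True;
  b=True, j=True, l=True, v=False;
  b=True, j=True, l=True, v=True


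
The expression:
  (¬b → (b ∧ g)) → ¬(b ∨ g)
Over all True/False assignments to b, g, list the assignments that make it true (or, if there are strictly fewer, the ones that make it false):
is true only for:
  b=False, g=False;
  b=False, g=True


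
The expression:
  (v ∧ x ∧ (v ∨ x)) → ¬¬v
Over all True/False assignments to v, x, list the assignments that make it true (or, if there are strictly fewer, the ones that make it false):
is always true.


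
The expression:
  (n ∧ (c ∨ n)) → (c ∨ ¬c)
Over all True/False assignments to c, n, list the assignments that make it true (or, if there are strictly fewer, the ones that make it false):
is always true.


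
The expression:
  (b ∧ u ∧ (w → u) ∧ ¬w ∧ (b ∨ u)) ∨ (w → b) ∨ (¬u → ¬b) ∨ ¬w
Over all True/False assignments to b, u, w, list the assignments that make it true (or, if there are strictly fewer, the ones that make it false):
is always true.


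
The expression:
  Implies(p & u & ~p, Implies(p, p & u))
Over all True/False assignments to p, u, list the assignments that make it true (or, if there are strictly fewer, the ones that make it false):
is always true.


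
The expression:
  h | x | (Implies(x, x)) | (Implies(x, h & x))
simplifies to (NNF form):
True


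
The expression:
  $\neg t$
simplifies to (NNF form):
$\neg t$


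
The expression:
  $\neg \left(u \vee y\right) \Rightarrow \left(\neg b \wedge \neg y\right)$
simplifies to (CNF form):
$u \vee y \vee \neg b$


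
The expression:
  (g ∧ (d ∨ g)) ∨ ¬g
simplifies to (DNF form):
True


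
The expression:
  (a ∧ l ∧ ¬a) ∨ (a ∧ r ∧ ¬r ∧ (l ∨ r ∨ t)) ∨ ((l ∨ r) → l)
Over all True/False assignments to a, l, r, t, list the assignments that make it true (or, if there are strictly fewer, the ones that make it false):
is false only for:
  a=False, l=False, r=True, t=False;
  a=False, l=False, r=True, t=True;
  a=True, l=False, r=True, t=False;
  a=True, l=False, r=True, t=True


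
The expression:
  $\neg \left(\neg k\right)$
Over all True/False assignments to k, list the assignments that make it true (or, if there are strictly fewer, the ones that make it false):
is true only for:
  k=True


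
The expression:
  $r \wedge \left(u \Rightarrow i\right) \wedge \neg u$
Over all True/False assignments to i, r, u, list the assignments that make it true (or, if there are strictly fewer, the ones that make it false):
is true only for:
  i=False, r=True, u=False;
  i=True, r=True, u=False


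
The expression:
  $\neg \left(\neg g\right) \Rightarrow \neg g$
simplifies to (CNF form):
$\neg g$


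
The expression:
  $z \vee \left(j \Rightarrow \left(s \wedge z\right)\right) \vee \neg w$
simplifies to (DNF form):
$z \vee \neg j \vee \neg w$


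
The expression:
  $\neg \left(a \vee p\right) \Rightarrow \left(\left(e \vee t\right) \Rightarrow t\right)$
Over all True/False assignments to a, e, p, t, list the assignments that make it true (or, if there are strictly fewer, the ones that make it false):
is false only for:
  a=False, e=True, p=False, t=False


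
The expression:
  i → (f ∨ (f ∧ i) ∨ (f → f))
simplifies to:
True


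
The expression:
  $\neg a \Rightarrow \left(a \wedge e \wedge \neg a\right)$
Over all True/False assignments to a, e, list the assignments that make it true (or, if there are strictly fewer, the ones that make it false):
is true only for:
  a=True, e=False;
  a=True, e=True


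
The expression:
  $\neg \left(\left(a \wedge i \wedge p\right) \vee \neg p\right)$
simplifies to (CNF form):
$p \wedge \left(\neg a \vee \neg i\right)$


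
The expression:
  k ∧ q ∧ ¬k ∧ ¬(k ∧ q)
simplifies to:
False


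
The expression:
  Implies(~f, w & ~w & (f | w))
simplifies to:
f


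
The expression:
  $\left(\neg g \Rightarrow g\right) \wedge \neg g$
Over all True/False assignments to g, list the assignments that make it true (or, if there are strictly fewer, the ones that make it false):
is never true.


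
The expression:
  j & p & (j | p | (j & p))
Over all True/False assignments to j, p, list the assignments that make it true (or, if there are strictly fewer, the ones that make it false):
is true only for:
  j=True, p=True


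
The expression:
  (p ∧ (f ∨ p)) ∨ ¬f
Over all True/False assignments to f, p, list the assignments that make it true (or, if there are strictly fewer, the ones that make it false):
is false only for:
  f=True, p=False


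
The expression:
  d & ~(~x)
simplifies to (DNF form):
d & x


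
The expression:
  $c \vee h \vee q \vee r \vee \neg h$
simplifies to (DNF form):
$\text{True}$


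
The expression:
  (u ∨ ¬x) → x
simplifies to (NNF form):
x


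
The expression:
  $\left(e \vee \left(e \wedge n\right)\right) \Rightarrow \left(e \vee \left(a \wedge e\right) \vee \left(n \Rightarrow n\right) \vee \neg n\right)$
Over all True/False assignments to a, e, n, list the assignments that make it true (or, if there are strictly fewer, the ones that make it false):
is always true.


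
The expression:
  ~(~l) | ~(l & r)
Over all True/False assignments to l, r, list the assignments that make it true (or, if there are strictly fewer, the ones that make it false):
is always true.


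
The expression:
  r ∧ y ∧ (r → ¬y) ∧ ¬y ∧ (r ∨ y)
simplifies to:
False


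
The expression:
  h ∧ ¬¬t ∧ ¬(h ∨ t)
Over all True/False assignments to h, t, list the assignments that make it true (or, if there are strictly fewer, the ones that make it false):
is never true.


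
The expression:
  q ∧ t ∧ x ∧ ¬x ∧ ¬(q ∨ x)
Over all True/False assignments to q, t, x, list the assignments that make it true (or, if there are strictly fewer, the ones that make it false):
is never true.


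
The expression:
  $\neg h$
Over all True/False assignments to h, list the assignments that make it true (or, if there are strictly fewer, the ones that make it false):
is true only for:
  h=False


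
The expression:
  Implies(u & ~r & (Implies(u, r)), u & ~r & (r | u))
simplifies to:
True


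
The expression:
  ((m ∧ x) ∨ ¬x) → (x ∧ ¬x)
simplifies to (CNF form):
x ∧ ¬m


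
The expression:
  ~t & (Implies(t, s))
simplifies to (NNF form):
~t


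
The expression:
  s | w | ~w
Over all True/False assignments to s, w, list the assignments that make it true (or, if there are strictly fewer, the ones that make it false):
is always true.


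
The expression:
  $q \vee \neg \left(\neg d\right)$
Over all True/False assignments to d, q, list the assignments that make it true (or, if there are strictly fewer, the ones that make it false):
is false only for:
  d=False, q=False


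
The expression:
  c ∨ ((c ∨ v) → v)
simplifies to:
True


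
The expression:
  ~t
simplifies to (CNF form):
~t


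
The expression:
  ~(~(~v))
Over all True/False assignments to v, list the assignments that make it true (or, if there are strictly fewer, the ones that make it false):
is true only for:
  v=False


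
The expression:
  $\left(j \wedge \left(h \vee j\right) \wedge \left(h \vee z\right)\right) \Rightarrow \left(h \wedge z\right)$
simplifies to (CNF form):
$\left(h \vee \neg j \vee \neg z\right) \wedge \left(z \vee \neg h \vee \neg j\right)$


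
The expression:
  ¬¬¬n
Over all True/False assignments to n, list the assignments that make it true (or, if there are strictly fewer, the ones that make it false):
is true only for:
  n=False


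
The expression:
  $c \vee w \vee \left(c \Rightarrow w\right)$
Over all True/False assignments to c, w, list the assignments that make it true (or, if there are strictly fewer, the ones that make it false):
is always true.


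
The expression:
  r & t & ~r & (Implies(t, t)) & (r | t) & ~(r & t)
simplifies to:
False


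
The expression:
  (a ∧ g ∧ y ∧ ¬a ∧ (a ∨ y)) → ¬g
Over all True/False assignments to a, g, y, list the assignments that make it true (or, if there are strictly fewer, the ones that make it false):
is always true.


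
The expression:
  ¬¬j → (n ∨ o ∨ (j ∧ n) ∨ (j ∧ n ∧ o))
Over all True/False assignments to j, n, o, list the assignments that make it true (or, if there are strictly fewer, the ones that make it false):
is false only for:
  j=True, n=False, o=False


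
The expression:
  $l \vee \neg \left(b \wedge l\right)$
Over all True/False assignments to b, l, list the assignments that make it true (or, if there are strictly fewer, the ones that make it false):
is always true.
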